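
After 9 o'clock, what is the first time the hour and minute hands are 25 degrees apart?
At t minutes past 9:00, the hour hand is at 30 x 9 + 0.5t degrees and the minute hand is at 6t degrees.
The smaller angle between them is 25 degrees when |30H - 5.5t| = 25 or |30H - 5.5t| = 335.
With H = 9, solve 30 x 9 - 5.5t = +/- target for each target:
  t = (30 x 9 - 25) / 5.5 = 44.55
  t = (30 x 9 + 25) / 5.5 = 53.64
  t = (30 x 9 - 335) / 5.5 = -11.82 (outside (0, 60))
  t = (30 x 9 + 335) / 5.5 = 110 (outside (0, 60))
Valid solutions in (0, 60): {44.55, 53.64} minutes.
The first occurrence is t = 44.55 minutes.
The hands form a 25-degree angle at 44.55 minutes past 9:00.

Final answer: 44.55 minutes past 9:00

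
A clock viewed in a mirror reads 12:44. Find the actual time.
Reflection across the vertical (12-6) axis maps a hand at angle A degrees to (360 - A) degrees, which sends a reading of T minutes past 12:00 to (720 - T) minutes past 12:00.
Mirror reads 12:44 = 44 minutes past 12:00.
Actual time: (720 - 44) mod 720 = 676 minutes = 11:16.

Final answer: 11:16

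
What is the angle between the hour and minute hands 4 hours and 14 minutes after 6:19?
First find the time 4 hours and 14 minutes after 6:19.
Total minutes: 6 x 60 + 19 + 4 x 60 + 14 = 633.
633 mod 720 = 633 minutes = 10:33.
Now compute the angle at 10:33:
Hour hand: 10 x 30 + 33 x 0.5 = 316.5 degrees
Minute hand: 33 x 6 = 198 degrees
Difference: |316.5 - 198| = 118.5 degrees
The angle is 118.5 degrees

Final answer: 118.5 degrees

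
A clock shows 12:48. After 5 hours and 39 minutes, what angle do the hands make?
First find the time 5 hours and 39 minutes after 12:48.
Total minutes: 12 x 60 + 48 + 5 x 60 + 39 = 1107.
1107 mod 720 = 387 minutes = 6:27.
Now compute the angle at 6:27:
Hour hand: 6 x 30 + 27 x 0.5 = 193.5 degrees
Minute hand: 27 x 6 = 162 degrees
Difference: |193.5 - 162| = 31.5 degrees
The angle is 31.5 degrees

Final answer: 31.5 degrees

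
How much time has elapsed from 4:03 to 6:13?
From 4:03 to 6:13:
(6 x 60 + 13) - (4 x 60 + 3) = 373 - 243 = 130 minutes
= 2 hours and 10 minutes

Final answer: 2 hours and 10 minutes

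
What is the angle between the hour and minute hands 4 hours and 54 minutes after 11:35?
First find the time 4 hours and 54 minutes after 11:35.
Total minutes: 11 x 60 + 35 + 4 x 60 + 54 = 989.
989 mod 720 = 269 minutes = 4:29.
Now compute the angle at 4:29:
Hour hand: 4 x 30 + 29 x 0.5 = 134.5 degrees
Minute hand: 29 x 6 = 174 degrees
Difference: |134.5 - 174| = 39.5 degrees
The angle is 39.5 degrees

Final answer: 39.5 degrees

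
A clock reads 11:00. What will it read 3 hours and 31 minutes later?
Starting time: 11:00
Adding 31 minutes to 0 minutes: 0 + 31 = 31 minutes
Adding 3 hours: 11 + 3 = 14 - 12 = 2
Final time: 2:31

Final answer: 2:31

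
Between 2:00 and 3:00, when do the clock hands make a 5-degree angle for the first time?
At t minutes past 2:00, the hour hand is at 30 x 2 + 0.5t degrees and the minute hand is at 6t degrees.
The smaller angle between them is 5 degrees when |30H - 5.5t| = 5 or |30H - 5.5t| = 355.
With H = 2, solve 30 x 2 - 5.5t = +/- target for each target:
  t = (30 x 2 - 5) / 5.5 = 10
  t = (30 x 2 + 5) / 5.5 = 11.82
  t = (30 x 2 - 355) / 5.5 = -53.64 (outside (0, 60))
  t = (30 x 2 + 355) / 5.5 = 75.45 (outside (0, 60))
Valid solutions in (0, 60): {10, 11.82} minutes.
The first occurrence is t = 10 minutes.
The hands form a 5-degree angle at 10 minutes past 2:00.

Final answer: 10 minutes past 2:00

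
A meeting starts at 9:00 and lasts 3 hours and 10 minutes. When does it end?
Starting time: 9:00
Adding 10 minutes to 0 minutes: 0 + 10 = 10 minutes
Adding 3 hours: 9 + 3 = 12
Final time: 12:10

Final answer: 12:10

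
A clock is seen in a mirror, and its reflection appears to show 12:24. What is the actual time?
Reflection across the vertical (12-6) axis maps a hand at angle A degrees to (360 - A) degrees, which sends a reading of T minutes past 12:00 to (720 - T) minutes past 12:00.
Mirror reads 12:24 = 24 minutes past 12:00.
Actual time: (720 - 24) mod 720 = 696 minutes = 11:36.

Final answer: 11:36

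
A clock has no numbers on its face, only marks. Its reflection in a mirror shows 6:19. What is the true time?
Reflection across the vertical (12-6) axis maps a hand at angle A degrees to (360 - A) degrees, which sends a reading of T minutes past 12:00 to (720 - T) minutes past 12:00.
Mirror reads 6:19 = 379 minutes past 12:00.
Actual time: (720 - 379) mod 720 = 341 minutes = 5:41.

Final answer: 5:41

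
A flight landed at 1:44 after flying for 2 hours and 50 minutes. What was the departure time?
Starting time: 1:44 = 104 total minutes past 12:00
Subtracting: 2 hours and 50 minutes = 170 minutes
104 - 170 = -66 (negative, add 12 hours = 720) = 654 minutes
= 10 hours and 54 minutes past 12:00 = 10:54

Final answer: 10:54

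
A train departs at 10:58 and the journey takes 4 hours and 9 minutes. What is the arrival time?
Starting time: 10:58
Adding 9 minutes to 58 minutes: 58 + 9 = 67 minutes = 1 hour and 7 minutes
Adding 4 hours: 10 + 4 + 1 (carry) = 15 - 12 = 3
Final time: 3:07

Final answer: 3:07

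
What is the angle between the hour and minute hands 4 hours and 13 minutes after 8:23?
First find the time 4 hours and 13 minutes after 8:23.
Total minutes: 8 x 60 + 23 + 4 x 60 + 13 = 756.
756 mod 720 = 36 minutes = 12:36.
Now compute the angle at 12:36:
Hour hand: 0 x 30 + 36 x 0.5 = 18 degrees
Minute hand: 36 x 6 = 216 degrees
Difference: |18 - 216| = 198 degrees
Smaller angle: 360 - 198 = 162 degrees

Final answer: 162 degrees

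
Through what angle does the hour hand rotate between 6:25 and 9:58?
The hour hand moves 0.5 degrees per minute.
Time elapsed: 9:58 - 6:25 = 213 minutes
Angular displacement: 213 x 0.5 = 106.5 degrees

Final answer: 106.5 degrees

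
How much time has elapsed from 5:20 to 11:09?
From 5:20 to 11:09:
(11 x 60 + 9) - (5 x 60 + 20) = 669 - 320 = 349 minutes
= 5 hours and 49 minutes

Final answer: 5 hours and 49 minutes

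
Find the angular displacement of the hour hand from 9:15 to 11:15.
The hour hand moves 0.5 degrees per minute.
Time elapsed: 11:15 - 9:15 = 120 minutes
Angular displacement: 120 x 0.5 = 60 degrees

Final answer: 60 degrees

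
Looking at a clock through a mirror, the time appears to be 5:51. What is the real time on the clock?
Reflection across the vertical (12-6) axis maps a hand at angle A degrees to (360 - A) degrees, which sends a reading of T minutes past 12:00 to (720 - T) minutes past 12:00.
Mirror reads 5:51 = 351 minutes past 12:00.
Actual time: (720 - 351) mod 720 = 369 minutes = 6:09.

Final answer: 6:09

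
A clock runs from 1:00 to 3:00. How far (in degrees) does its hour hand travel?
The hour hand moves 0.5 degrees per minute.
Time elapsed: 3:00 - 1:00 = 120 minutes
Angular displacement: 120 x 0.5 = 60 degrees

Final answer: 60 degrees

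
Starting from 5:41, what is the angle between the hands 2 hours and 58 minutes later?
First find the time 2 hours and 58 minutes after 5:41.
Total minutes: 5 x 60 + 41 + 2 x 60 + 58 = 519.
519 mod 720 = 519 minutes = 8:39.
Now compute the angle at 8:39:
Hour hand: 8 x 30 + 39 x 0.5 = 259.5 degrees
Minute hand: 39 x 6 = 234 degrees
Difference: |259.5 - 234| = 25.5 degrees
The angle is 25.5 degrees

Final answer: 25.5 degrees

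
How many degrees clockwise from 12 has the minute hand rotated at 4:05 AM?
The minute hand moves 6 degrees per minute.
At 4:05: 5 x 6 = 30 degrees

Final answer: 30 degrees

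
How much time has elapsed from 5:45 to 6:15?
From 5:45 to 6:15:
(6 x 60 + 15) - (5 x 60 + 45) = 375 - 345 = 30 minutes
= 30 minutes

Final answer: 30 minutes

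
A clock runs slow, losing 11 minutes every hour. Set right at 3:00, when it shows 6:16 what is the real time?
For every 60 true minutes, the faulty clock advances 49 minutes, so 1 faulty-clock minute corresponds to 60/49 true minutes.
From 3:00 to 6:16 on the faulty dial is 196 minutes.
True elapsed: 196 x 60/49 = 240 minutes = 4 hours.
True time: 3:00 + 4 hours = 7:00.

Final answer: 7:00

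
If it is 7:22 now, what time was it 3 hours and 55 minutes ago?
Starting time: 7:22 = 442 total minutes past 12:00
Subtracting: 3 hours and 55 minutes = 235 minutes
442 - 235 = 207 minutes
= 3 hours and 27 minutes past 12:00 = 3:27

Final answer: 3:27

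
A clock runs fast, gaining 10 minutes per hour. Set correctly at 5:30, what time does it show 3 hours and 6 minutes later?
For every 60 true minutes, the faulty clock advances 60 + 10 = 70 minutes.
True elapsed: 3 hours and 6 minutes = 186 minutes.
Faulty clock advances: 186 x 70/60 = 217 minutes (drift: 31 minutes ahead).
Shown time: 5:30 + 217 minutes = 9:07.

Final answer: 9:07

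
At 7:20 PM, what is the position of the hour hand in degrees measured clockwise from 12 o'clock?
The hour hand moves 30 degrees per hour and 0.5 degrees per minute.
At 7:20: (7) x 30 + 20 x 0.5 = 210 + 10 = 220 degrees

Final answer: 220 degrees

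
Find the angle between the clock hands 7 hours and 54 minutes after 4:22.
First find the time 7 hours and 54 minutes after 4:22.
Total minutes: 4 x 60 + 22 + 7 x 60 + 54 = 736.
736 mod 720 = 16 minutes = 12:16.
Now compute the angle at 12:16:
Hour hand: 0 x 30 + 16 x 0.5 = 8 degrees
Minute hand: 16 x 6 = 96 degrees
Difference: |8 - 96| = 88 degrees
The angle is 88 degrees

Final answer: 88 degrees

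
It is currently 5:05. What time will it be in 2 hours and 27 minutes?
Starting time: 5:05
Adding 27 minutes to 5 minutes: 5 + 27 = 32 minutes
Adding 2 hours: 5 + 2 = 7
Final time: 7:32

Final answer: 7:32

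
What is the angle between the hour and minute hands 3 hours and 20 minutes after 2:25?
First find the time 3 hours and 20 minutes after 2:25.
Total minutes: 2 x 60 + 25 + 3 x 60 + 20 = 345.
345 mod 720 = 345 minutes = 5:45.
Now compute the angle at 5:45:
Hour hand: 5 x 30 + 45 x 0.5 = 172.5 degrees
Minute hand: 45 x 6 = 270 degrees
Difference: |172.5 - 270| = 97.5 degrees
The angle is 97.5 degrees

Final answer: 97.5 degrees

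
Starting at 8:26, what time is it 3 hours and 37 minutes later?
Starting time: 8:26
Adding 37 minutes to 26 minutes: 26 + 37 = 63 minutes = 1 hour and 3 minutes
Adding 3 hours: 8 + 3 + 1 (carry) = 12
Final time: 12:03

Final answer: 12:03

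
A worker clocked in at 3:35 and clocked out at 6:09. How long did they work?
From 3:35 to 6:09:
(6 x 60 + 9) - (3 x 60 + 35) = 369 - 215 = 154 minutes
= 2 hours and 34 minutes

Final answer: 2 hours and 34 minutes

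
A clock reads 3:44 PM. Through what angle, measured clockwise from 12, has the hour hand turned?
The hour hand moves 30 degrees per hour and 0.5 degrees per minute.
At 3:44: (3) x 30 + 44 x 0.5 = 90 + 22 = 112 degrees

Final answer: 112 degrees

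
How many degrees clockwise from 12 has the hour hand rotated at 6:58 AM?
The hour hand moves 30 degrees per hour and 0.5 degrees per minute.
At 6:58: (6) x 30 + 58 x 0.5 = 180 + 29 = 209 degrees

Final answer: 209 degrees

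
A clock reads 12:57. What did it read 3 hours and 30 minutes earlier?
Starting time: 12:57 = 57 total minutes past 12:00
Subtracting: 3 hours and 30 minutes = 210 minutes
57 - 210 = -153 (negative, add 12 hours = 720) = 567 minutes
= 9 hours and 27 minutes past 12:00 = 9:27

Final answer: 9:27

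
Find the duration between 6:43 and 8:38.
From 6:43 to 8:38:
(8 x 60 + 38) - (6 x 60 + 43) = 518 - 403 = 115 minutes
= 1 hour and 55 minutes

Final answer: 1 hour and 55 minutes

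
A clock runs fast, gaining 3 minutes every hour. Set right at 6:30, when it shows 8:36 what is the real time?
For every 60 true minutes, the faulty clock advances 63 minutes, so 1 faulty-clock minute corresponds to 60/63 true minutes.
From 6:30 to 8:36 on the faulty dial is 126 minutes.
True elapsed: 126 x 60/63 = 120 minutes = 2 hours.
True time: 6:30 + 2 hours = 8:30.

Final answer: 8:30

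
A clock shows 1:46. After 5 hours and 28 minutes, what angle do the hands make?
First find the time 5 hours and 28 minutes after 1:46.
Total minutes: 1 x 60 + 46 + 5 x 60 + 28 = 434.
434 mod 720 = 434 minutes = 7:14.
Now compute the angle at 7:14:
Hour hand: 7 x 30 + 14 x 0.5 = 217 degrees
Minute hand: 14 x 6 = 84 degrees
Difference: |217 - 84| = 133 degrees
The angle is 133 degrees

Final answer: 133 degrees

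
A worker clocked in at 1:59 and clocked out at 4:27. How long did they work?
From 1:59 to 4:27:
(4 x 60 + 27) - (1 x 60 + 59) = 267 - 119 = 148 minutes
= 2 hours and 28 minutes

Final answer: 2 hours and 28 minutes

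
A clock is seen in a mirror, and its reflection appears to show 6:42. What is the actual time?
Reflection across the vertical (12-6) axis maps a hand at angle A degrees to (360 - A) degrees, which sends a reading of T minutes past 12:00 to (720 - T) minutes past 12:00.
Mirror reads 6:42 = 402 minutes past 12:00.
Actual time: (720 - 402) mod 720 = 318 minutes = 5:18.

Final answer: 5:18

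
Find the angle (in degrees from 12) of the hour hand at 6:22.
The hour hand moves 30 degrees per hour and 0.5 degrees per minute.
At 6:22: (6) x 30 + 22 x 0.5 = 180 + 11 = 191 degrees

Final answer: 191 degrees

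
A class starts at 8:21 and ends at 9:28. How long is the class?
From 8:21 to 9:28:
(9 x 60 + 28) - (8 x 60 + 21) = 568 - 501 = 67 minutes
= 1 hour and 7 minutes

Final answer: 1 hour and 7 minutes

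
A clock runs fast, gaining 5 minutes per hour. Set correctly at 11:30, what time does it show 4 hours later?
For every 60 true minutes, the faulty clock advances 60 + 5 = 65 minutes.
True elapsed: 4 hours = 240 minutes.
Faulty clock advances: 240 x 65/60 = 260 minutes (drift: 20 minutes ahead).
Shown time: 11:30 + 260 minutes = 3:50.

Final answer: 3:50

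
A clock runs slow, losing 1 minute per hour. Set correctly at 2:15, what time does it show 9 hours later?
For every 60 true minutes, the faulty clock advances 60 - 1 = 59 minutes.
True elapsed: 9 hours = 540 minutes.
Faulty clock advances: 540 x 59/60 = 531 minutes (drift: 9 minutes behind).
Shown time: 2:15 + 531 minutes = 11:06.

Final answer: 11:06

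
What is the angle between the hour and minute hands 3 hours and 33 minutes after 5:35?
First find the time 3 hours and 33 minutes after 5:35.
Total minutes: 5 x 60 + 35 + 3 x 60 + 33 = 548.
548 mod 720 = 548 minutes = 9:08.
Now compute the angle at 9:08:
Hour hand: 9 x 30 + 8 x 0.5 = 274 degrees
Minute hand: 8 x 6 = 48 degrees
Difference: |274 - 48| = 226 degrees
Smaller angle: 360 - 226 = 134 degrees

Final answer: 134 degrees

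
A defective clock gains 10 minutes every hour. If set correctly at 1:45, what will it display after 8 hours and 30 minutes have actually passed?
For every 60 true minutes, the faulty clock advances 60 + 10 = 70 minutes.
True elapsed: 8 hours and 30 minutes = 510 minutes.
Faulty clock advances: 510 x 70/60 = 595 minutes (drift: 85 minutes ahead).
Shown time: 1:45 + 595 minutes = 11:40.

Final answer: 11:40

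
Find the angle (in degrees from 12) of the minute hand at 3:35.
The minute hand moves 6 degrees per minute.
At 3:35: 35 x 6 = 210 degrees

Final answer: 210 degrees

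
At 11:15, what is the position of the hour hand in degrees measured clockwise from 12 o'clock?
The hour hand moves 30 degrees per hour and 0.5 degrees per minute.
At 11:15: (11) x 30 + 15 x 0.5 = 330 + 7.5 = 337.5 degrees

Final answer: 337.5 degrees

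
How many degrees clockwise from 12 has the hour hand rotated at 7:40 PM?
The hour hand moves 30 degrees per hour and 0.5 degrees per minute.
At 7:40: (7) x 30 + 40 x 0.5 = 210 + 20 = 230 degrees

Final answer: 230 degrees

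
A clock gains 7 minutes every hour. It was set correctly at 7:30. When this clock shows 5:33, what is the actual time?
For every 60 true minutes, the faulty clock advances 67 minutes, so 1 faulty-clock minute corresponds to 60/67 true minutes.
From 7:30 to 5:33 on the faulty dial is 603 minutes.
True elapsed: 603 x 60/67 = 540 minutes = 9 hours.
True time: 7:30 + 9 hours = 4:30.

Final answer: 4:30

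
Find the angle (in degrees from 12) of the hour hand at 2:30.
The hour hand moves 30 degrees per hour and 0.5 degrees per minute.
At 2:30: (2) x 30 + 30 x 0.5 = 60 + 15 = 75 degrees

Final answer: 75 degrees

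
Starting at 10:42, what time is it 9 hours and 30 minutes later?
Starting time: 10:42
Adding 30 minutes to 42 minutes: 42 + 30 = 72 minutes = 1 hour and 12 minutes
Adding 9 hours: 10 + 9 + 1 (carry) = 20 - 12 = 8
Final time: 8:12

Final answer: 8:12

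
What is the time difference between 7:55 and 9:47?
From 7:55 to 9:47:
(9 x 60 + 47) - (7 x 60 + 55) = 587 - 475 = 112 minutes
= 1 hour and 52 minutes

Final answer: 1 hour and 52 minutes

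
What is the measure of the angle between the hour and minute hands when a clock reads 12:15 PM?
Hour hand position: 0 x 30 + 15 x 0.5 = 7.5 degrees
Minute hand position: 15 x 6 = 90 degrees
Difference: |7.5 - 90| = 82.5 degrees
The angle between the hands is 82.5 degrees

Final answer: 82.5 degrees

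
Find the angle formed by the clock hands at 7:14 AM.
Hour hand position: 7 x 30 + 14 x 0.5 = 217 degrees
Minute hand position: 14 x 6 = 84 degrees
Difference: |217 - 84| = 133 degrees
The angle between the hands is 133 degrees

Final answer: 133 degrees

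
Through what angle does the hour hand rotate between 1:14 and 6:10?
The hour hand moves 0.5 degrees per minute.
Time elapsed: 6:10 - 1:14 = 296 minutes
Angular displacement: 296 x 0.5 = 148 degrees

Final answer: 148 degrees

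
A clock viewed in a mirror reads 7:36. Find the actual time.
Reflection across the vertical (12-6) axis maps a hand at angle A degrees to (360 - A) degrees, which sends a reading of T minutes past 12:00 to (720 - T) minutes past 12:00.
Mirror reads 7:36 = 456 minutes past 12:00.
Actual time: (720 - 456) mod 720 = 264 minutes = 4:24.

Final answer: 4:24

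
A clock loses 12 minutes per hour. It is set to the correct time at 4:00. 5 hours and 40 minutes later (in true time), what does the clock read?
For every 60 true minutes, the faulty clock advances 60 - 12 = 48 minutes.
True elapsed: 5 hours and 40 minutes = 340 minutes.
Faulty clock advances: 340 x 48/60 = 272 minutes (drift: 68 minutes behind).
Shown time: 4:00 + 272 minutes = 8:32.

Final answer: 8:32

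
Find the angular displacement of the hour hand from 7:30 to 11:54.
The hour hand moves 0.5 degrees per minute.
Time elapsed: 11:54 - 7:30 = 264 minutes
Angular displacement: 264 x 0.5 = 132 degrees

Final answer: 132 degrees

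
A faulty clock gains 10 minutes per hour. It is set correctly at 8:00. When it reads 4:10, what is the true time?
For every 60 true minutes, the faulty clock advances 70 minutes, so 1 faulty-clock minute corresponds to 60/70 true minutes.
From 8:00 to 4:10 on the faulty dial is 490 minutes.
True elapsed: 490 x 60/70 = 420 minutes = 7 hours.
True time: 8:00 + 7 hours = 3:00.

Final answer: 3:00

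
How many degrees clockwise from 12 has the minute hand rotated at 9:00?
The minute hand moves 6 degrees per minute.
At 9:00: 0 x 6 = 0 degrees

Final answer: 0 degrees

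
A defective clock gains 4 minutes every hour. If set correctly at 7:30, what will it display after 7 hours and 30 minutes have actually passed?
For every 60 true minutes, the faulty clock advances 60 + 4 = 64 minutes.
True elapsed: 7 hours and 30 minutes = 450 minutes.
Faulty clock advances: 450 x 64/60 = 480 minutes (drift: 30 minutes ahead).
Shown time: 7:30 + 480 minutes = 3:30.

Final answer: 3:30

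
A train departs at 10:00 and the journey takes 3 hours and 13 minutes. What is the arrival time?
Starting time: 10:00
Adding 13 minutes to 0 minutes: 0 + 13 = 13 minutes
Adding 3 hours: 10 + 3 = 13 - 12 = 1
Final time: 1:13

Final answer: 1:13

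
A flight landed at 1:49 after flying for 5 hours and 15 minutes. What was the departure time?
Starting time: 1:49 = 109 total minutes past 12:00
Subtracting: 5 hours and 15 minutes = 315 minutes
109 - 315 = -206 (negative, add 12 hours = 720) = 514 minutes
= 8 hours and 34 minutes past 12:00 = 8:34

Final answer: 8:34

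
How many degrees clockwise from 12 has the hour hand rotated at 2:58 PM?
The hour hand moves 30 degrees per hour and 0.5 degrees per minute.
At 2:58: (2) x 30 + 58 x 0.5 = 60 + 29 = 89 degrees

Final answer: 89 degrees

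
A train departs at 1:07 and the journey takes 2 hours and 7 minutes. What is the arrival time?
Starting time: 1:07
Adding 7 minutes to 7 minutes: 7 + 7 = 14 minutes
Adding 2 hours: 1 + 2 = 3
Final time: 3:14

Final answer: 3:14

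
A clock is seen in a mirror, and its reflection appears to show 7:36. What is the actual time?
Reflection across the vertical (12-6) axis maps a hand at angle A degrees to (360 - A) degrees, which sends a reading of T minutes past 12:00 to (720 - T) minutes past 12:00.
Mirror reads 7:36 = 456 minutes past 12:00.
Actual time: (720 - 456) mod 720 = 264 minutes = 4:24.

Final answer: 4:24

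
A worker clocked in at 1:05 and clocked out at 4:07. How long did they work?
From 1:05 to 4:07:
(4 x 60 + 7) - (1 x 60 + 5) = 247 - 65 = 182 minutes
= 3 hours and 2 minutes

Final answer: 3 hours and 2 minutes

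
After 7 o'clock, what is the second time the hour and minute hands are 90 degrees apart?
At t minutes past 7:00, the hour hand is at 30 x 7 + 0.5t degrees and the minute hand is at 6t degrees.
The smaller angle between them is 90 degrees when |30H - 5.5t| = 90 or |30H - 5.5t| = 270.
With H = 7, solve 30 x 7 - 5.5t = +/- target for each target:
  t = (30 x 7 - 90) / 5.5 = 21.82
  t = (30 x 7 + 90) / 5.5 = 54.55
  t = (30 x 7 - 270) / 5.5 = -10.91 (outside (0, 60))
  t = (30 x 7 + 270) / 5.5 = 87.27 (outside (0, 60))
Valid solutions in (0, 60): {21.82, 54.55} minutes.
The second occurrence is t = 54.55 minutes.
The hands form a 90-degree angle at 54.55 minutes past 7:00.

Final answer: 54.55 minutes past 7:00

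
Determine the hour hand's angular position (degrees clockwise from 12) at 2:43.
The hour hand moves 30 degrees per hour and 0.5 degrees per minute.
At 2:43: (2) x 30 + 43 x 0.5 = 60 + 21.5 = 81.5 degrees

Final answer: 81.5 degrees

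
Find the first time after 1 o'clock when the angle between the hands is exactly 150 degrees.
At t minutes past 1:00, the hour hand is at 30 x 1 + 0.5t degrees and the minute hand is at 6t degrees.
The smaller angle between them is 150 degrees when |30H - 5.5t| = 150 or |30H - 5.5t| = 210.
With H = 1, solve 30 x 1 - 5.5t = +/- target for each target:
  t = (30 x 1 - 150) / 5.5 = -21.82 (outside (0, 60))
  t = (30 x 1 + 150) / 5.5 = 32.73
  t = (30 x 1 - 210) / 5.5 = -32.73 (outside (0, 60))
  t = (30 x 1 + 210) / 5.5 = 43.64
Valid solutions in (0, 60): {32.73, 43.64} minutes.
The first occurrence is t = 32.73 minutes.
The hands form a 150-degree angle at 32.73 minutes past 1:00.

Final answer: 32.73 minutes past 1:00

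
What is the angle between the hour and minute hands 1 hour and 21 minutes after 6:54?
First find the time 1 hour and 21 minutes after 6:54.
Total minutes: 6 x 60 + 54 + 1 x 60 + 21 = 495.
495 mod 720 = 495 minutes = 8:15.
Now compute the angle at 8:15:
Hour hand: 8 x 30 + 15 x 0.5 = 247.5 degrees
Minute hand: 15 x 6 = 90 degrees
Difference: |247.5 - 90| = 157.5 degrees
The angle is 157.5 degrees

Final answer: 157.5 degrees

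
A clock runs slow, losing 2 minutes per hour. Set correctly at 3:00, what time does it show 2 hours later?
For every 60 true minutes, the faulty clock advances 60 - 2 = 58 minutes.
True elapsed: 2 hours = 120 minutes.
Faulty clock advances: 120 x 58/60 = 116 minutes (drift: 4 minutes behind).
Shown time: 3:00 + 116 minutes = 4:56.

Final answer: 4:56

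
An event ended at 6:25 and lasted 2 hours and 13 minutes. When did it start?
Starting time: 6:25 = 385 total minutes past 12:00
Subtracting: 2 hours and 13 minutes = 133 minutes
385 - 133 = 252 minutes
= 4 hours and 12 minutes past 12:00 = 4:12

Final answer: 4:12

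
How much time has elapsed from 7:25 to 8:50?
From 7:25 to 8:50:
(8 x 60 + 50) - (7 x 60 + 25) = 530 - 445 = 85 minutes
= 1 hour and 25 minutes

Final answer: 1 hour and 25 minutes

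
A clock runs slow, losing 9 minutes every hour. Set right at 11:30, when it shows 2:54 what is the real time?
For every 60 true minutes, the faulty clock advances 51 minutes, so 1 faulty-clock minute corresponds to 60/51 true minutes.
From 11:30 to 2:54 on the faulty dial is 204 minutes.
True elapsed: 204 x 60/51 = 240 minutes = 4 hours.
True time: 11:30 + 4 hours = 3:30.

Final answer: 3:30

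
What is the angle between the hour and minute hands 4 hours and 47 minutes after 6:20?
First find the time 4 hours and 47 minutes after 6:20.
Total minutes: 6 x 60 + 20 + 4 x 60 + 47 = 667.
667 mod 720 = 667 minutes = 11:07.
Now compute the angle at 11:07:
Hour hand: 11 x 30 + 7 x 0.5 = 333.5 degrees
Minute hand: 7 x 6 = 42 degrees
Difference: |333.5 - 42| = 291.5 degrees
Smaller angle: 360 - 291.5 = 68.5 degrees

Final answer: 68.5 degrees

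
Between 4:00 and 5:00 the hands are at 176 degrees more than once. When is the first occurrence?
At t minutes past 4:00, the hour hand is at 30 x 4 + 0.5t degrees and the minute hand is at 6t degrees.
The smaller angle between them is 176 degrees when |30H - 5.5t| = 176 or |30H - 5.5t| = 184.
With H = 4, solve 30 x 4 - 5.5t = +/- target for each target:
  t = (30 x 4 - 176) / 5.5 = -10.18 (outside (0, 60))
  t = (30 x 4 + 176) / 5.5 = 53.82
  t = (30 x 4 - 184) / 5.5 = -11.64 (outside (0, 60))
  t = (30 x 4 + 184) / 5.5 = 55.27
Valid solutions in (0, 60): {53.82, 55.27} minutes.
The first occurrence is t = 53.82 minutes.
The hands form a 176-degree angle at 53.82 minutes past 4:00.

Final answer: 53.82 minutes past 4:00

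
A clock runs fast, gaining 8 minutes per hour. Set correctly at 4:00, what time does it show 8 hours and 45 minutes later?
For every 60 true minutes, the faulty clock advances 60 + 8 = 68 minutes.
True elapsed: 8 hours and 45 minutes = 525 minutes.
Faulty clock advances: 525 x 68/60 = 595 minutes (drift: 70 minutes ahead).
Shown time: 4:00 + 595 minutes = 1:55.

Final answer: 1:55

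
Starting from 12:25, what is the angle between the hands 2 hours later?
First find the time 2 hours after 12:25.
Total minutes: 12 x 60 + 25 + 2 x 60 + 0 = 865.
865 mod 720 = 145 minutes = 2:25.
Now compute the angle at 2:25:
Hour hand: 2 x 30 + 25 x 0.5 = 72.5 degrees
Minute hand: 25 x 6 = 150 degrees
Difference: |72.5 - 150| = 77.5 degrees
The angle is 77.5 degrees

Final answer: 77.5 degrees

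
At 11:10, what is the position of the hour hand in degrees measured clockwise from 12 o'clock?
The hour hand moves 30 degrees per hour and 0.5 degrees per minute.
At 11:10: (11) x 30 + 10 x 0.5 = 330 + 5 = 335 degrees

Final answer: 335 degrees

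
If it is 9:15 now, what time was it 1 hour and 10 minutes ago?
Starting time: 9:15 = 555 total minutes past 12:00
Subtracting: 1 hour and 10 minutes = 70 minutes
555 - 70 = 485 minutes
= 8 hours and 5 minutes past 12:00 = 8:05

Final answer: 8:05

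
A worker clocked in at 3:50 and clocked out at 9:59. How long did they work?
From 3:50 to 9:59:
(9 x 60 + 59) - (3 x 60 + 50) = 599 - 230 = 369 minutes
= 6 hours and 9 minutes

Final answer: 6 hours and 9 minutes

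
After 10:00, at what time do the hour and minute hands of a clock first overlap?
The minute hand gains 5.5 degrees per minute on the hour hand.
At 10:00, the hour hand is at 300 degrees and the minute hand is at 0 degrees.
The gap is 300 degrees. Time to close: 300/5.5 = 60 x 10/11 = 54.55 minutes.
The hands overlap at 54.55 minutes past 10:00.

Final answer: 54.55 minutes past 10:00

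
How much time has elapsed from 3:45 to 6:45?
From 3:45 to 6:45:
(6 x 60 + 45) - (3 x 60 + 45) = 405 - 225 = 180 minutes
= 3 hours

Final answer: 3 hours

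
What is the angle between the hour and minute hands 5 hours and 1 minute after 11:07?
First find the time 5 hours and 1 minute after 11:07.
Total minutes: 11 x 60 + 7 + 5 x 60 + 1 = 968.
968 mod 720 = 248 minutes = 4:08.
Now compute the angle at 4:08:
Hour hand: 4 x 30 + 8 x 0.5 = 124 degrees
Minute hand: 8 x 6 = 48 degrees
Difference: |124 - 48| = 76 degrees
The angle is 76 degrees

Final answer: 76 degrees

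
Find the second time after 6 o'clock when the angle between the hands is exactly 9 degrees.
At t minutes past 6:00, the hour hand is at 30 x 6 + 0.5t degrees and the minute hand is at 6t degrees.
The smaller angle between them is 9 degrees when |30H - 5.5t| = 9 or |30H - 5.5t| = 351.
With H = 6, solve 30 x 6 - 5.5t = +/- target for each target:
  t = (30 x 6 - 9) / 5.5 = 31.09
  t = (30 x 6 + 9) / 5.5 = 34.36
  t = (30 x 6 - 351) / 5.5 = -31.09 (outside (0, 60))
  t = (30 x 6 + 351) / 5.5 = 96.55 (outside (0, 60))
Valid solutions in (0, 60): {31.09, 34.36} minutes.
The second occurrence is t = 34.36 minutes.
The hands form a 9-degree angle at 34.36 minutes past 6:00.

Final answer: 34.36 minutes past 6:00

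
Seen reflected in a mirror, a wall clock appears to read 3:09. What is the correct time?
Reflection across the vertical (12-6) axis maps a hand at angle A degrees to (360 - A) degrees, which sends a reading of T minutes past 12:00 to (720 - T) minutes past 12:00.
Mirror reads 3:09 = 189 minutes past 12:00.
Actual time: (720 - 189) mod 720 = 531 minutes = 8:51.

Final answer: 8:51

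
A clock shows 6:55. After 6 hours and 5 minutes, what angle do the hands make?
First find the time 6 hours and 5 minutes after 6:55.
Total minutes: 6 x 60 + 55 + 6 x 60 + 5 = 780.
780 mod 720 = 60 minutes = 1:00.
Now compute the angle at 1:00:
Hour hand: 1 x 30 + 0 x 0.5 = 30 degrees
Minute hand: 0 x 6 = 0 degrees
Difference: |30 - 0| = 30 degrees
The angle is 30 degrees

Final answer: 30 degrees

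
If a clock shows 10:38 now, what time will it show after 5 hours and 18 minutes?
Starting time: 10:38
Adding 18 minutes to 38 minutes: 38 + 18 = 56 minutes
Adding 5 hours: 10 + 5 = 15 - 12 = 3
Final time: 3:56

Final answer: 3:56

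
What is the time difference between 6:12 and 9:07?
From 6:12 to 9:07:
(9 x 60 + 7) - (6 x 60 + 12) = 547 - 372 = 175 minutes
= 2 hours and 55 minutes

Final answer: 2 hours and 55 minutes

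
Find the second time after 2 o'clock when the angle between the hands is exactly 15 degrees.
At t minutes past 2:00, the hour hand is at 30 x 2 + 0.5t degrees and the minute hand is at 6t degrees.
The smaller angle between them is 15 degrees when |30H - 5.5t| = 15 or |30H - 5.5t| = 345.
With H = 2, solve 30 x 2 - 5.5t = +/- target for each target:
  t = (30 x 2 - 15) / 5.5 = 8.18
  t = (30 x 2 + 15) / 5.5 = 13.64
  t = (30 x 2 - 345) / 5.5 = -51.82 (outside (0, 60))
  t = (30 x 2 + 345) / 5.5 = 73.64 (outside (0, 60))
Valid solutions in (0, 60): {8.18, 13.64} minutes.
The second occurrence is t = 13.64 minutes.
The hands form a 15-degree angle at 13.64 minutes past 2:00.

Final answer: 13.64 minutes past 2:00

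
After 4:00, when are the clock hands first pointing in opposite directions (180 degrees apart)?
For hands to be 180 degrees apart: |30H - 5.5t| = 180
With H = 4: t = (30 x 4 + 180)/5.5 = 54.55 or t = (30 x 4 - 180)/5.5 = -10.91
First valid solution (0 < t < 60): t = 54.55 minutes
The hands are opposite at 54.55 minutes past 4:00.

Final answer: 54.55 minutes past 4:00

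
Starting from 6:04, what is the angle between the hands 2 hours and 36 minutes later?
First find the time 2 hours and 36 minutes after 6:04.
Total minutes: 6 x 60 + 4 + 2 x 60 + 36 = 520.
520 mod 720 = 520 minutes = 8:40.
Now compute the angle at 8:40:
Hour hand: 8 x 30 + 40 x 0.5 = 260 degrees
Minute hand: 40 x 6 = 240 degrees
Difference: |260 - 240| = 20 degrees
The angle is 20 degrees

Final answer: 20 degrees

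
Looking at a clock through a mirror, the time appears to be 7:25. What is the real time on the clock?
Reflection across the vertical (12-6) axis maps a hand at angle A degrees to (360 - A) degrees, which sends a reading of T minutes past 12:00 to (720 - T) minutes past 12:00.
Mirror reads 7:25 = 445 minutes past 12:00.
Actual time: (720 - 445) mod 720 = 275 minutes = 4:35.

Final answer: 4:35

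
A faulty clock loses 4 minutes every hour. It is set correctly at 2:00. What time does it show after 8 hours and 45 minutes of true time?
For every 60 true minutes, the faulty clock advances 60 - 4 = 56 minutes.
True elapsed: 8 hours and 45 minutes = 525 minutes.
Faulty clock advances: 525 x 56/60 = 490 minutes (drift: 35 minutes behind).
Shown time: 2:00 + 490 minutes = 10:10.

Final answer: 10:10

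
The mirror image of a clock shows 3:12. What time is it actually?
Reflection across the vertical (12-6) axis maps a hand at angle A degrees to (360 - A) degrees, which sends a reading of T minutes past 12:00 to (720 - T) minutes past 12:00.
Mirror reads 3:12 = 192 minutes past 12:00.
Actual time: (720 - 192) mod 720 = 528 minutes = 8:48.

Final answer: 8:48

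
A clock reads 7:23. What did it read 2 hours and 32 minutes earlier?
Starting time: 7:23 = 443 total minutes past 12:00
Subtracting: 2 hours and 32 minutes = 152 minutes
443 - 152 = 291 minutes
= 4 hours and 51 minutes past 12:00 = 4:51

Final answer: 4:51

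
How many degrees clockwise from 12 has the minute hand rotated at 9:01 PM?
The minute hand moves 6 degrees per minute.
At 9:01: 1 x 6 = 6 degrees

Final answer: 6 degrees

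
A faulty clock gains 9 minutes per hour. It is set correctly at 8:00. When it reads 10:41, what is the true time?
For every 60 true minutes, the faulty clock advances 69 minutes, so 1 faulty-clock minute corresponds to 60/69 true minutes.
From 8:00 to 10:41 on the faulty dial is 161 minutes.
True elapsed: 161 x 60/69 = 140 minutes = 2 hours and 20 minutes.
True time: 8:00 + 2 hours and 20 minutes = 10:20.

Final answer: 10:20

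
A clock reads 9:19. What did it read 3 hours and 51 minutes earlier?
Starting time: 9:19 = 559 total minutes past 12:00
Subtracting: 3 hours and 51 minutes = 231 minutes
559 - 231 = 328 minutes
= 5 hours and 28 minutes past 12:00 = 5:28

Final answer: 5:28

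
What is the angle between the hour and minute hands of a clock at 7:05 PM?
Hour hand position: 7 x 30 + 5 x 0.5 = 212.5 degrees
Minute hand position: 5 x 6 = 30 degrees
Difference: |212.5 - 30| = 182.5 degrees
Since 182.5 > 180, the smaller angle is 360 - 182.5 = 177.5 degrees

Final answer: 177.5 degrees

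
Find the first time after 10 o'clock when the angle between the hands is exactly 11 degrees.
At t minutes past 10:00, the hour hand is at 30 x 10 + 0.5t degrees and the minute hand is at 6t degrees.
The smaller angle between them is 11 degrees when |30H - 5.5t| = 11 or |30H - 5.5t| = 349.
With H = 10, solve 30 x 10 - 5.5t = +/- target for each target:
  t = (30 x 10 - 11) / 5.5 = 52.55
  t = (30 x 10 + 11) / 5.5 = 56.55
  t = (30 x 10 - 349) / 5.5 = -8.91 (outside (0, 60))
  t = (30 x 10 + 349) / 5.5 = 118 (outside (0, 60))
Valid solutions in (0, 60): {52.55, 56.55} minutes.
The first occurrence is t = 52.55 minutes.
The hands form a 11-degree angle at 52.55 minutes past 10:00.

Final answer: 52.55 minutes past 10:00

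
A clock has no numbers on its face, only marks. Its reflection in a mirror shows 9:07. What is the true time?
Reflection across the vertical (12-6) axis maps a hand at angle A degrees to (360 - A) degrees, which sends a reading of T minutes past 12:00 to (720 - T) minutes past 12:00.
Mirror reads 9:07 = 547 minutes past 12:00.
Actual time: (720 - 547) mod 720 = 173 minutes = 2:53.

Final answer: 2:53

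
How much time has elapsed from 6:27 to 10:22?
From 6:27 to 10:22:
(10 x 60 + 22) - (6 x 60 + 27) = 622 - 387 = 235 minutes
= 3 hours and 55 minutes

Final answer: 3 hours and 55 minutes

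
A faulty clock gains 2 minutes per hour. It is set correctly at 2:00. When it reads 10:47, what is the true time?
For every 60 true minutes, the faulty clock advances 62 minutes, so 1 faulty-clock minute corresponds to 60/62 true minutes.
From 2:00 to 10:47 on the faulty dial is 527 minutes.
True elapsed: 527 x 60/62 = 510 minutes = 8 hours and 30 minutes.
True time: 2:00 + 8 hours and 30 minutes = 10:30.

Final answer: 10:30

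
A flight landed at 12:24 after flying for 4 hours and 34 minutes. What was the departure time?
Starting time: 12:24 = 24 total minutes past 12:00
Subtracting: 4 hours and 34 minutes = 274 minutes
24 - 274 = -250 (negative, add 12 hours = 720) = 470 minutes
= 7 hours and 50 minutes past 12:00 = 7:50

Final answer: 7:50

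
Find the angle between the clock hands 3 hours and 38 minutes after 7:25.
First find the time 3 hours and 38 minutes after 7:25.
Total minutes: 7 x 60 + 25 + 3 x 60 + 38 = 663.
663 mod 720 = 663 minutes = 11:03.
Now compute the angle at 11:03:
Hour hand: 11 x 30 + 3 x 0.5 = 331.5 degrees
Minute hand: 3 x 6 = 18 degrees
Difference: |331.5 - 18| = 313.5 degrees
Smaller angle: 360 - 313.5 = 46.5 degrees

Final answer: 46.5 degrees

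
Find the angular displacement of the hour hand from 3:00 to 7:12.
The hour hand moves 0.5 degrees per minute.
Time elapsed: 7:12 - 3:00 = 252 minutes
Angular displacement: 252 x 0.5 = 126 degrees

Final answer: 126 degrees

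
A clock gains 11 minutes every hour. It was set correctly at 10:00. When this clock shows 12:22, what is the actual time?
For every 60 true minutes, the faulty clock advances 71 minutes, so 1 faulty-clock minute corresponds to 60/71 true minutes.
From 10:00 to 12:22 on the faulty dial is 142 minutes.
True elapsed: 142 x 60/71 = 120 minutes = 2 hours.
True time: 10:00 + 2 hours = 12:00.

Final answer: 12:00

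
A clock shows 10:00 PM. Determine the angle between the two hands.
Hour hand position: 10 x 30 + 0 x 0.5 = 300 degrees
Minute hand position: 0 x 6 = 0 degrees
Difference: |300 - 0| = 300 degrees
Since 300 > 180, the smaller angle is 360 - 300 = 60 degrees

Final answer: 60 degrees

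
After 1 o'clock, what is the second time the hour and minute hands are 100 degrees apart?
At t minutes past 1:00, the hour hand is at 30 x 1 + 0.5t degrees and the minute hand is at 6t degrees.
The smaller angle between them is 100 degrees when |30H - 5.5t| = 100 or |30H - 5.5t| = 260.
With H = 1, solve 30 x 1 - 5.5t = +/- target for each target:
  t = (30 x 1 - 100) / 5.5 = -12.73 (outside (0, 60))
  t = (30 x 1 + 100) / 5.5 = 23.64
  t = (30 x 1 - 260) / 5.5 = -41.82 (outside (0, 60))
  t = (30 x 1 + 260) / 5.5 = 52.73
Valid solutions in (0, 60): {23.64, 52.73} minutes.
The second occurrence is t = 52.73 minutes.
The hands form a 100-degree angle at 52.73 minutes past 1:00.

Final answer: 52.73 minutes past 1:00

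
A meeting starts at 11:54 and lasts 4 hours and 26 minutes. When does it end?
Starting time: 11:54
Adding 26 minutes to 54 minutes: 54 + 26 = 80 minutes = 1 hour and 20 minutes
Adding 4 hours: 11 + 4 + 1 (carry) = 16 - 12 = 4
Final time: 4:20

Final answer: 4:20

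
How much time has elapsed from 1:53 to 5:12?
From 1:53 to 5:12:
(5 x 60 + 12) - (1 x 60 + 53) = 312 - 113 = 199 minutes
= 3 hours and 19 minutes

Final answer: 3 hours and 19 minutes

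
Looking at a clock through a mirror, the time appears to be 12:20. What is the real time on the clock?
Reflection across the vertical (12-6) axis maps a hand at angle A degrees to (360 - A) degrees, which sends a reading of T minutes past 12:00 to (720 - T) minutes past 12:00.
Mirror reads 12:20 = 20 minutes past 12:00.
Actual time: (720 - 20) mod 720 = 700 minutes = 11:40.

Final answer: 11:40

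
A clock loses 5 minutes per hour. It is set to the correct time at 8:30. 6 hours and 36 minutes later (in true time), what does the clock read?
For every 60 true minutes, the faulty clock advances 60 - 5 = 55 minutes.
True elapsed: 6 hours and 36 minutes = 396 minutes.
Faulty clock advances: 396 x 55/60 = 363 minutes (drift: 33 minutes behind).
Shown time: 8:30 + 363 minutes = 2:33.

Final answer: 2:33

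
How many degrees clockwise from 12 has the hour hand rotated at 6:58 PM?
The hour hand moves 30 degrees per hour and 0.5 degrees per minute.
At 6:58: (6) x 30 + 58 x 0.5 = 180 + 29 = 209 degrees

Final answer: 209 degrees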